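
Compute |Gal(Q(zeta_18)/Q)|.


|Gal(Q(zeta_18)/Q)| = phi(18)
= 6

6


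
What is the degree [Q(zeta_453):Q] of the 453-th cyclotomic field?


The degree equals Euler's totient phi(453).
453 = 3 * 151
phi(453) = 300

300


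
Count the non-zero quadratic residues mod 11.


For prime p, the number of non-zero quadratic residues is (p-1)/2.
= (11-1)/2
= 5

5


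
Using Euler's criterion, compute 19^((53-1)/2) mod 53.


p = 53 is prime and the exponent is (p-1)/2 = 26, so by Euler's criterion 19^26 = (19/53) = +1 or -1 mod 53.
Compute by square-and-multiply:
  26 = 16 + 8 + 2 (binary 11010)
  Repeated squaring mod 53: 19^1 = 19, 19^2 = 43, 19^4 = 47, 19^8 = 36, 19^16 = 24
  19^26 = 19^16 * 19^8 * 19^2 = 24 * 36 * 43 mod 53
    24 * 36 = 864 = 16 mod 53
    16 * 43 = 688 = 52 mod 53
  19^26 = 52 mod 53
Result 52 = p - 1 = -1 mod 53: 19 is a quadratic non-residue mod 53. As a residue in [0, p-1] the value is 52.
19^26 mod 53 = 52

52


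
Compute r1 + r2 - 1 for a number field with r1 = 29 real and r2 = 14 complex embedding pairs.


By Dirichlet's unit theorem:
rank = r1 + r2 - 1
= 29 + 14 - 1
= 42

42


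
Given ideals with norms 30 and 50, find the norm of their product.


N(IJ) = N(I) * N(J)
= 30 * 50
= 1500

1500


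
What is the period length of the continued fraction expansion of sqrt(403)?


Run the CF algorithm for sqrt(403).
a_0 = floor(sqrt(403)) = 20; set m_0=0, q_0=1.
Recurrence: m' = q*a - m,  q' = (d - m'^2)/q,  a' = floor((a_0 + m')/q').
  step 1: m=20, q=3, a=13
  step 2: m=19, q=14, a=2
  step 3: m=9, q=23, a=1
  step 4: m=14, q=9, a=3
  step 5: m=13, q=26, a=1
  step 6: m=13, q=9, a=3
  step 7: m=14, q=23, a=1
  step 8: m=9, q=14, a=2
  step 9: m=19, q=3, a=13
  step 10: m=20, q=1, a=40
a_10 = 2*a_0 = 40, so the period closes here.
sqrt(403) = [20; 13, 2, 1, 3, 1, 3, 1, 2, 13, 40]
Period length = 10

10


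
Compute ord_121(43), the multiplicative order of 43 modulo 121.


We want ord_121(43), the smallest k >= 1 with 43^k = 1 mod 121.
n = 121 = 11^2, phi(121) = 110; the order divides phi(n).
Divisors of 110: 1, 2, 5, 10, 11, 22, 55, 110
Repeated squaring mod 121: 43^1 = 43, 43^2 = 34, 43^4 = 67, 43^8 = 12, 43^16 = 23, 43^32 = 45, 43^64 = 89
Test divisors in increasing order:
  k=1: 43^1 = 43 mod 121
  k=2: 43^2 = 34 mod 121
  k=5: 43^5 = 67 * 43 = 98 mod 121
  k=10: 43^10 = 12 * 34 = 45 mod 121
  k=11: 43^11 = 12 * 34 * 43 = 120 mod 121
  k=22: 43^22 = 23 * 67 * 34 = 1 mod 121  <- first divisor giving 1
Order = 22

22


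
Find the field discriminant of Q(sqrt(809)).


For K = Q(sqrt(d)) with d squarefree: disc(K) = d if d = 1 mod 4, and disc(K) = 4d if d = 2 or 3 mod 4.
Here d = 809, and d mod 4 = 1.
d = 1 mod 4 (O_K = Z[(1+sqrt(d))/2]), so disc(K) = d = 809

809


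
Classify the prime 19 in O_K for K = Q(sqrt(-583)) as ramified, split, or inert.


K = Q(sqrt(-583)). Since d mod 4 = 1, disc(K) = -583.
Check p | disc: -583 mod 19 = 6.
p does not divide disc. Compute Legendre symbol (d/p):
6^((19-1)/2) mod 19 = 1
(d/p) = 1, so p splits: (p) = P*P' with e=1, f=1, g=2.
Therefore p is split.

split


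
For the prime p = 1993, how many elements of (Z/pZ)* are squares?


For prime p, the number of non-zero quadratic residues is (p-1)/2.
= (1993-1)/2
= 996

996


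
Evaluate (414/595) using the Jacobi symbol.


Compute (414/595) via quadratic reciprocity:
  pull out 2: (2/595) = -1  (since 595 mod 8 = 3)
  reciprocity: (207/595) -> -(595/207)
  reduce: (181/207)
  reciprocity: (181/207) -> +(207/181)
  reduce: (26/181)
  pull out 2: (2/181) = -1  (since 181 mod 8 = 5)
  reciprocity: (13/181) -> +(181/13)
  reduce: (12/13)
  pull out 2: (2/13) = -1  (since 13 mod 8 = 5)
  pull out 2: (2/13) = -1  (since 13 mod 8 = 5)
  reciprocity: (3/13) -> +(13/3)
  reduce: (1/3)
  (1/3) = 1
Product of signs = -1

-1


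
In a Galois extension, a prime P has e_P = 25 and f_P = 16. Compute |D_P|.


|D_P| = e * f
= 25 * 16
= 400

400


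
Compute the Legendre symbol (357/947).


p = 947 is prime, so compute (357/947) with the reciprocity algorithm (Jacobi-symbol steps: pull out 2s via (2/n), flip via reciprocity, reduce):
  reciprocity: (357/947) -> +(947/357)
  reduce: (233/357)
  reciprocity: (233/357) -> +(357/233)
  reduce: (124/233)
  pull out 2: (2/233) = +1  (since 233 mod 8 = 1)
  pull out 2: (2/233) = +1  (since 233 mod 8 = 1)
  reciprocity: (31/233) -> +(233/31)
  reduce: (16/31)
  pull out 2: (2/31) = +1  (since 31 mod 8 = 7)
  pull out 2: (2/31) = +1  (since 31 mod 8 = 7)
  pull out 2: (2/31) = +1  (since 31 mod 8 = 7)
  pull out 2: (2/31) = +1  (since 31 mod 8 = 7)
  (1/31) = 1
Product of signs = 1
(357/947) = 1

1


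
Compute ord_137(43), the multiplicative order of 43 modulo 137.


We want ord_137(43), the smallest k >= 1 with 43^k = 1 mod 137.
n = 137 = 137, phi(137) = 136; the order divides phi(n).
Divisors of 136: 1, 2, 4, 8, 17, 34, 68, 136
Repeated squaring mod 137: 43^1 = 43, 43^2 = 68, 43^4 = 103, 43^8 = 60, 43^16 = 38, 43^32 = 74, 43^64 = 133, 43^128 = 16
Test divisors in increasing order:
  k=1: 43^1 = 43 mod 137
  k=2: 43^2 = 68 mod 137
  k=4: 43^4 = 103 mod 137
  k=8: 43^8 = 60 mod 137
  k=17: 43^17 = 38 * 43 = 127 mod 137
  k=34: 43^34 = 74 * 68 = 100 mod 137
  k=68: 43^68 = 133 * 103 = 136 mod 137
  k=136: 43^136 = 16 * 60 = 1 mod 137  <- first divisor giving 1
Order = 136

136


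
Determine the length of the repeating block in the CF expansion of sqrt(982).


Run the CF algorithm for sqrt(982).
a_0 = floor(sqrt(982)) = 31; set m_0=0, q_0=1.
Recurrence: m' = q*a - m,  q' = (d - m'^2)/q,  a' = floor((a_0 + m')/q').
  step 1: m=31, q=21, a=2
  step 2: m=11, q=41, a=1
  step 3: m=30, q=2, a=30
  step 4: m=30, q=41, a=1
  step 5: m=11, q=21, a=2
  step 6: m=31, q=1, a=62
a_6 = 2*a_0 = 62, so the period closes here.
sqrt(982) = [31; 2, 1, 30, 1, 2, 62]
Period length = 6

6


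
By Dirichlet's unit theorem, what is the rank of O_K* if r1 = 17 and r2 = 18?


By Dirichlet's unit theorem:
rank = r1 + r2 - 1
= 17 + 18 - 1
= 34

34


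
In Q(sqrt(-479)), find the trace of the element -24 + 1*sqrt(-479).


Tr(a + b*sqrt(d)) = (a + b*sqrt(d)) + (a - b*sqrt(d)) = 2a
= 2 * (-24)
= -48

-48


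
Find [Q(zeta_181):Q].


The degree equals Euler's totient phi(181).
181 = 181
phi(181) = 180

180


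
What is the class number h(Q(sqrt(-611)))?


K = Q(sqrt(-611)). d mod 4 = 1, so D = disc(K) = d = -611
h(K) equals the number of primitive reduced positive-definite forms (a, b, c) = a*x^2 + b*x*y + c*y^2 with b^2 - 4ac = D,
where reduced means |b| <= a <= c, with b >= 0 whenever |b| = a or a = c, and primitive means gcd(a, b, c) = 1.
Reduced forces 3a^2 <= |D| = 611, so 1 <= a <= 14; b must have the parity of D, and c = (b^2 - D)/(4a) must be an integer >= a.
Enumerate a = 1..14, b in [-a, a]:
  a=1: (1, 1, 153)  [1]
  a=2: none
  a=3: (3, -1, 51), (3, 1, 51)  [2]
  a=4: none
  a=5: (5, -3, 31), (5, 3, 31)  [2]
  a=6..8: none
  a=9: (9, -1, 17), (9, 1, 17)  [2]
  a=10: none
  a=11: (11, -7, 15), (11, 7, 15)  [2]
  a=12: none
  a=13: (13, 13, 15)  [1]
  a=14: none
Total reduced forms: 1 + 2 + 2 + 2 + 2 + 1 = 10
h = 10

10


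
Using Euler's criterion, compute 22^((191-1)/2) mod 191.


p = 191 is prime and the exponent is (p-1)/2 = 95, so by Euler's criterion 22^95 = (22/191) = +1 or -1 mod 191.
Compute by square-and-multiply:
  95 = 64 + 16 + 8 + 4 + 2 + 1 (binary 1011111)
  Repeated squaring mod 191: 22^1 = 22, 22^2 = 102, 22^4 = 90, 22^8 = 78, 22^16 = 163, 22^32 = 20, 22^64 = 18
  22^95 = 22^64 * 22^16 * 22^8 * 22^4 * 22^2 * 22^1 = 18 * 163 * 78 * 90 * 102 * 22 mod 191
    18 * 163 = 2934 = 69 mod 191
    69 * 78 = 5382 = 34 mod 191
    34 * 90 = 3060 = 4 mod 191
    4 * 102 = 408 = 26 mod 191
    26 * 22 = 572 = 190 mod 191
  22^95 = 190 mod 191
Result 190 = p - 1 = -1 mod 191: 22 is a quadratic non-residue mod 191. As a residue in [0, p-1] the value is 190.
22^95 mod 191 = 190

190


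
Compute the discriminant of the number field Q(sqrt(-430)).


For K = Q(sqrt(d)) with d squarefree: disc(K) = d if d = 1 mod 4, and disc(K) = 4d if d = 2 or 3 mod 4.
Here d = -430, and d mod 4 = 2.
d = 2 mod 4, not 1 (O_K = Z[sqrt(d)]), so disc(K) = 4d = 4 * (-430) = -1720

-1720


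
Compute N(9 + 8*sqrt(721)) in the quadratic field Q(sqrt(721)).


N(a + b*sqrt(d)) = a^2 - d*b^2
= (9)^2 - (721)*(8)^2
= 81 - 46144
= -46063

-46063


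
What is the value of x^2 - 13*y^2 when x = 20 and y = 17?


x^2 - d*y^2
= 20^2 - 13*17^2
= 400 - 3757
= -3357

-3357


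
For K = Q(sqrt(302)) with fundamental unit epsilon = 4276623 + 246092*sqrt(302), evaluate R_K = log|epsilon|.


epsilon = 4276623 + 246092*sqrt(302)
= 8.5532e+06
R = ln(8.5532e+06)
= 15.9618

15.9618


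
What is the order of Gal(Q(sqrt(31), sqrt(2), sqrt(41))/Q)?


The 3 square roots of distinct primes are multiplicatively independent over Q,
so [K:Q] = 2^3 and Gal(K/Q) is isomorphic to (Z/2Z)^3.
|Gal| = 2^3 = 8

8


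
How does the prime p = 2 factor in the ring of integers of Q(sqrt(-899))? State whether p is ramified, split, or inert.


K = Q(sqrt(-899)). Since d mod 4 = 1, disc(K) = -899.
Check p | disc: -899 mod 2 = 1.
p=2 does not divide disc (d is 1 mod 4). 2 splits iff d = 1 mod 8.
d mod 8 = 5, so (d/2) = -1.
(d/p) = -1, so p is inert: (p) stays prime with e=1, f=2, g=1.
Therefore p is inert.

inert


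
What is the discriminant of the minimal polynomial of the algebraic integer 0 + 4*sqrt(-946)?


The element 0 + 4*sqrt(-946) has minimal polynomial:
x^2 + 0*x + 15136
Discriminant = (0)^2 - 4*(15136)
= 0 - 60544
= -60544

-60544


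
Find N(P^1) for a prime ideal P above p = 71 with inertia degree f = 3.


N(P^a) = p^(a*f)
= 71^(1*3)
= 71^3
= 357911

357911


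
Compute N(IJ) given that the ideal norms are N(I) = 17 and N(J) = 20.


N(IJ) = N(I) * N(J)
= 17 * 20
= 340

340


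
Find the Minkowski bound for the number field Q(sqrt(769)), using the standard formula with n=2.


d = 769, d mod 4 = 1, so disc(K) = d = 769; |disc(K)| = 769
Real quadratic field, so n = 2, s = r2 = 0, r1 = 2
M = (n!/n^n) * (4/pi)^s * sqrt(|disc(K)|) = (2!/2^2) * (4/pi)^0 * sqrt(769)
= 0.5 * 1.000000 * 27.730849
= 13.8654

13.8654


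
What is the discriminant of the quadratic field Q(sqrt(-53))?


For K = Q(sqrt(d)) with d squarefree: disc(K) = d if d = 1 mod 4, and disc(K) = 4d if d = 2 or 3 mod 4.
Here d = -53, and d mod 4 = 3.
d = 3 mod 4, not 1 (O_K = Z[sqrt(d)]), so disc(K) = 4d = 4 * (-53) = -212

-212


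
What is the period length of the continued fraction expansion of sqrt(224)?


Run the CF algorithm for sqrt(224).
a_0 = floor(sqrt(224)) = 14; set m_0=0, q_0=1.
Recurrence: m' = q*a - m,  q' = (d - m'^2)/q,  a' = floor((a_0 + m')/q').
  step 1: m=14, q=28, a=1
  step 2: m=14, q=1, a=28
a_2 = 2*a_0 = 28, so the period closes here.
sqrt(224) = [14; 1, 28]
Period length = 2

2


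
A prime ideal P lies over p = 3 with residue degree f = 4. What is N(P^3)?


N(P^a) = p^(a*f)
= 3^(3*4)
= 3^12
= 531441

531441


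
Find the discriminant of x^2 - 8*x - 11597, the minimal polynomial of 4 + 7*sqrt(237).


The element 4 + 7*sqrt(237) has minimal polynomial:
x^2 - 8*x - 11597
Discriminant = (-8)^2 - 4*(-11597)
= 64 + 46388
= 46452

46452


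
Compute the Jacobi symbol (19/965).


Compute (19/965) via quadratic reciprocity:
  reciprocity: (19/965) -> +(965/19)
  reduce: (15/19)
  reciprocity: (15/19) -> -(19/15)
  reduce: (4/15)
  pull out 2: (2/15) = +1  (since 15 mod 8 = 7)
  pull out 2: (2/15) = +1  (since 15 mod 8 = 7)
  (1/15) = 1
Product of signs = -1

-1


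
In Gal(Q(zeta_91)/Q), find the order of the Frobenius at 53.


The Frobenius at p in Gal(Q(zeta_n)/Q) = (Z/nZ)* is the class of p, so its order is ord_91(53), the smallest k >= 1 with 53^k = 1 mod 91.
n = 91 = 7 * 13, phi(91) = 72; the order divides phi(n).
Divisors of 72: 1, 2, 3, 4, 6, 8, 9, 12, 18, 24, 36, 72
Repeated squaring mod 91: 53^1 = 53, 53^2 = 79, 53^4 = 53, 53^8 = 79, 53^16 = 53, 53^32 = 79, 53^64 = 53
Test divisors in increasing order:
  k=1: 53^1 = 53 mod 91
  k=2: 53^2 = 79 mod 91
  k=3: 53^3 = 79 * 53 = 1 mod 91  <- first divisor giving 1
Order = 3

3


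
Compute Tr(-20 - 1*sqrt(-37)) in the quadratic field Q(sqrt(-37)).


Tr(a + b*sqrt(d)) = (a + b*sqrt(d)) + (a - b*sqrt(d)) = 2a
= 2 * (-20)
= -40

-40


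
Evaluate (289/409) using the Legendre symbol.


p = 409 is prime, so compute (289/409) with the reciprocity algorithm (Jacobi-symbol steps: pull out 2s via (2/n), flip via reciprocity, reduce):
  reciprocity: (289/409) -> +(409/289)
  reduce: (120/289)
  pull out 2: (2/289) = +1  (since 289 mod 8 = 1)
  pull out 2: (2/289) = +1  (since 289 mod 8 = 1)
  pull out 2: (2/289) = +1  (since 289 mod 8 = 1)
  reciprocity: (15/289) -> +(289/15)
  reduce: (4/15)
  pull out 2: (2/15) = +1  (since 15 mod 8 = 7)
  pull out 2: (2/15) = +1  (since 15 mod 8 = 7)
  (1/15) = 1
Product of signs = 1
(289/409) = 1

1


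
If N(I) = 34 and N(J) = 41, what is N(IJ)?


N(IJ) = N(I) * N(J)
= 34 * 41
= 1394

1394


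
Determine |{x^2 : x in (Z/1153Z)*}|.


For prime p, the number of non-zero quadratic residues is (p-1)/2.
= (1153-1)/2
= 576

576


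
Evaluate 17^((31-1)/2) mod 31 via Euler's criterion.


p = 31 is prime and the exponent is (p-1)/2 = 15, so by Euler's criterion 17^15 = (17/31) = +1 or -1 mod 31.
Compute by square-and-multiply:
  15 = 8 + 4 + 2 + 1 (binary 1111)
  Repeated squaring mod 31: 17^1 = 17, 17^2 = 10, 17^4 = 7, 17^8 = 18
  17^15 = 17^8 * 17^4 * 17^2 * 17^1 = 18 * 7 * 10 * 17 mod 31
    18 * 7 = 126 = 2 mod 31
    2 * 10 = 20 = 20 mod 31
    20 * 17 = 340 = 30 mod 31
  17^15 = 30 mod 31
Result 30 = p - 1 = -1 mod 31: 17 is a quadratic non-residue mod 31. As a residue in [0, p-1] the value is 30.
17^15 mod 31 = 30

30


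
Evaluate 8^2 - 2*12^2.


x^2 - d*y^2
= 8^2 - 2*12^2
= 64 - 288
= -224

-224


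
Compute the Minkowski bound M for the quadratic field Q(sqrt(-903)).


d = -903, d mod 4 = 1, so disc(K) = d = -903; |disc(K)| = 903
Imaginary quadratic field, so n = 2, s = r2 = 1, r1 = 0
M = (n!/n^n) * (4/pi)^s * sqrt(|disc(K)|) = (2!/2^2) * (4/pi)^1 * sqrt(903)
= 0.5 * 1.273240 * 30.049958
= 19.1304

19.1304


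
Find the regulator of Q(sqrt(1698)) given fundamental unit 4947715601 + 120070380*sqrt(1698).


epsilon = 4947715601 + 120070380*sqrt(1698)
= 9.8954e+09
R = ln(9.8954e+09)
= 23.0153

23.0153


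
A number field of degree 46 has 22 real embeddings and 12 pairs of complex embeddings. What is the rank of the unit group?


By Dirichlet's unit theorem:
rank = r1 + r2 - 1
= 22 + 12 - 1
= 33

33


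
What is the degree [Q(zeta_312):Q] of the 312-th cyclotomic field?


The degree equals Euler's totient phi(312).
312 = 2^3 * 3 * 13
phi(312) = 96

96


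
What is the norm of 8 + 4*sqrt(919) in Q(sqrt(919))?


N(a + b*sqrt(d)) = a^2 - d*b^2
= (8)^2 - (919)*(4)^2
= 64 - 14704
= -14640

-14640


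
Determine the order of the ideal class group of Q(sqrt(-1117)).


K = Q(sqrt(-1117)). d mod 4 = 3, so D = disc(K) = 4d = -4468
h(K) equals the number of primitive reduced positive-definite forms (a, b, c) = a*x^2 + b*x*y + c*y^2 with b^2 - 4ac = D,
where reduced means |b| <= a <= c, with b >= 0 whenever |b| = a or a = c, and primitive means gcd(a, b, c) = 1.
Reduced forces 3a^2 <= |D| = 4468, so 1 <= a <= 38; b must have the parity of D, and c = (b^2 - D)/(4a) must be an integer >= a.
Enumerate a = 1..38, b in [-a, a]:
  a=1: (1, 0, 1117)  [1]
  a=2: (2, 2, 559)  [1]
  a=3..10: none
  a=11: (11, -8, 103), (11, 8, 103)  [2]
  a=12: none
  a=13: (13, -2, 86), (13, 2, 86)  [2]
  a=14..18: none
  a=19: (19, -4, 59), (19, 4, 59)  [2]
  a=20..21: none
  a=22: (22, -14, 53), (22, 14, 53)  [2]
  a=23..25: none
  a=26: (26, -2, 43), (26, 2, 43)  [2]
  a=27..36: none
  a=37: (37, -34, 38), (37, 34, 38)  [2]
  a=38: none
Total reduced forms: 1 + 1 + 2 + 2 + 2 + 2 + 2 + 2 = 14
h = 14

14


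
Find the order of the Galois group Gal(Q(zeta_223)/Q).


|Gal(Q(zeta_223)/Q)| = phi(223)
= 222

222


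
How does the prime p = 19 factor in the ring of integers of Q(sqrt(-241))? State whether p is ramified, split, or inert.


K = Q(sqrt(-241)). Since d mod 4 = 3, disc(K) = -964.
Check p | disc: -964 mod 19 = 5.
p does not divide disc. Compute Legendre symbol (d/p):
6^((19-1)/2) mod 19 = 1
(d/p) = 1, so p splits: (p) = P*P' with e=1, f=1, g=2.
Therefore p is split.

split


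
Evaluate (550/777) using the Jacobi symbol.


Compute (550/777) via quadratic reciprocity:
  pull out 2: (2/777) = +1  (since 777 mod 8 = 1)
  reciprocity: (275/777) -> +(777/275)
  reduce: (227/275)
  reciprocity: (227/275) -> -(275/227)
  reduce: (48/227)
  pull out 2: (2/227) = -1  (since 227 mod 8 = 3)
  pull out 2: (2/227) = -1  (since 227 mod 8 = 3)
  pull out 2: (2/227) = -1  (since 227 mod 8 = 3)
  pull out 2: (2/227) = -1  (since 227 mod 8 = 3)
  reciprocity: (3/227) -> -(227/3)
  reduce: (2/3)
  pull out 2: (2/3) = -1  (since 3 mod 8 = 3)
  (1/3) = 1
Product of signs = -1

-1


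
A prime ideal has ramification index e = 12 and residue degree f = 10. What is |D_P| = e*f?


|D_P| = e * f
= 12 * 10
= 120

120


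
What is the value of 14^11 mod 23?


p = 23 is prime and the exponent is (p-1)/2 = 11, so by Euler's criterion 14^11 = (14/23) = +1 or -1 mod 23.
Compute by square-and-multiply:
  11 = 8 + 2 + 1 (binary 1011)
  Repeated squaring mod 23: 14^1 = 14, 14^2 = 12, 14^4 = 6, 14^8 = 13
  14^11 = 14^8 * 14^2 * 14^1 = 13 * 12 * 14 mod 23
    13 * 12 = 156 = 18 mod 23
    18 * 14 = 252 = 22 mod 23
  14^11 = 22 mod 23
Result 22 = p - 1 = -1 mod 23: 14 is a quadratic non-residue mod 23. As a residue in [0, p-1] the value is 22.
14^11 mod 23 = 22

22


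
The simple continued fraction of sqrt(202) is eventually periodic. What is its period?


Run the CF algorithm for sqrt(202).
a_0 = floor(sqrt(202)) = 14; set m_0=0, q_0=1.
Recurrence: m' = q*a - m,  q' = (d - m'^2)/q,  a' = floor((a_0 + m')/q').
  step 1: m=14, q=6, a=4
  step 2: m=10, q=17, a=1
  step 3: m=7, q=9, a=2
  step 4: m=11, q=9, a=2
  step 5: m=7, q=17, a=1
  step 6: m=10, q=6, a=4
  step 7: m=14, q=1, a=28
a_7 = 2*a_0 = 28, so the period closes here.
sqrt(202) = [14; 4, 1, 2, 2, 1, 4, 28]
Period length = 7

7


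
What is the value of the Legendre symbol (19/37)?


p = 37 is prime, so compute (19/37) with the reciprocity algorithm (Jacobi-symbol steps: pull out 2s via (2/n), flip via reciprocity, reduce):
  reciprocity: (19/37) -> +(37/19)
  reduce: (18/19)
  pull out 2: (2/19) = -1  (since 19 mod 8 = 3)
  reciprocity: (9/19) -> +(19/9)
  reduce: (1/9)
  (1/9) = 1
Product of signs = -1
(19/37) = -1

-1


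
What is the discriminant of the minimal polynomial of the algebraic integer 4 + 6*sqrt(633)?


The element 4 + 6*sqrt(633) has minimal polynomial:
x^2 - 8*x - 22772
Discriminant = (-8)^2 - 4*(-22772)
= 64 + 91088
= 91152

91152


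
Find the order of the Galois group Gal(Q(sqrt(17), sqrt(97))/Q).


The 2 square roots of distinct primes are multiplicatively independent over Q,
so [K:Q] = 2^2 and Gal(K/Q) is isomorphic to (Z/2Z)^2.
|Gal| = 2^2 = 4

4


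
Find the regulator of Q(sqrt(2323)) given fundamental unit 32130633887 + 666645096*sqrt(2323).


epsilon = 32130633887 + 666645096*sqrt(2323)
= 6.4261e+10
R = ln(6.4261e+10)
= 24.8862

24.8862


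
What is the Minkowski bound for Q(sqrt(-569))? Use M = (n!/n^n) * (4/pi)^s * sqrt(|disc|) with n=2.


d = -569, d mod 4 = 3, so disc(K) = 4d = -2276; |disc(K)| = 2276
Imaginary quadratic field, so n = 2, s = r2 = 1, r1 = 0
M = (n!/n^n) * (4/pi)^s * sqrt(|disc(K)|) = (2!/2^2) * (4/pi)^1 * sqrt(2276)
= 0.5 * 1.273240 * 47.707442
= 30.3715

30.3715


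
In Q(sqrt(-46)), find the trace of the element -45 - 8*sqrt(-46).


Tr(a + b*sqrt(d)) = (a + b*sqrt(d)) + (a - b*sqrt(d)) = 2a
= 2 * (-45)
= -90

-90


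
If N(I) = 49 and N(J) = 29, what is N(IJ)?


N(IJ) = N(I) * N(J)
= 49 * 29
= 1421

1421


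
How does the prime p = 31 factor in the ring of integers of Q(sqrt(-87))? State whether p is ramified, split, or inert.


K = Q(sqrt(-87)). Since d mod 4 = 1, disc(K) = -87.
Check p | disc: -87 mod 31 = 6.
p does not divide disc. Compute Legendre symbol (d/p):
6^((31-1)/2) mod 31 = -1
(d/p) = -1, so p is inert: (p) stays prime with e=1, f=2, g=1.
Therefore p is inert.

inert


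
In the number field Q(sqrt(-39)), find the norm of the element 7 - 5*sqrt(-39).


N(a + b*sqrt(d)) = a^2 - d*b^2
= (7)^2 - (-39)*(-5)^2
= 49 + 975
= 1024

1024


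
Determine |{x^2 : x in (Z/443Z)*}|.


For prime p, the number of non-zero quadratic residues is (p-1)/2.
= (443-1)/2
= 221

221


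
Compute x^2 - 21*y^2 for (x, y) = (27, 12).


x^2 - d*y^2
= 27^2 - 21*12^2
= 729 - 3024
= -2295

-2295


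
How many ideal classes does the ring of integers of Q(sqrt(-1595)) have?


K = Q(sqrt(-1595)). d mod 4 = 1, so D = disc(K) = d = -1595
h(K) equals the number of primitive reduced positive-definite forms (a, b, c) = a*x^2 + b*x*y + c*y^2 with b^2 - 4ac = D,
where reduced means |b| <= a <= c, with b >= 0 whenever |b| = a or a = c, and primitive means gcd(a, b, c) = 1.
Reduced forces 3a^2 <= |D| = 1595, so 1 <= a <= 23; b must have the parity of D, and c = (b^2 - D)/(4a) must be an integer >= a.
Enumerate a = 1..23, b in [-a, a]:
  a=1: (1, 1, 399)  [1]
  a=2: none
  a=3: (3, -1, 133), (3, 1, 133)  [2]
  a=4: none
  a=5: (5, 5, 81)  [1]
  a=6: none
  a=7: (7, -1, 57), (7, 1, 57)  [2]
  a=8: none
  a=9: (9, -5, 45), (9, 5, 45)  [2]
  a=10: none
  a=11: (11, 11, 39)  [1]
  a=12: none
  a=13: (13, -11, 33), (13, 11, 33)  [2]
  a=14: none
  a=15: (15, -5, 27), (15, 5, 27)  [2]
  a=16..18: none
  a=19: (19, -1, 21), (19, 1, 21)  [2]
  a=20: none
  a=21: (21, 13, 21)  [1]
  a=22..23: none
Total reduced forms: 1 + 2 + 1 + 2 + 2 + 1 + 2 + 2 + 2 + 1 = 16
h = 16

16


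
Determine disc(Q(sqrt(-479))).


For K = Q(sqrt(d)) with d squarefree: disc(K) = d if d = 1 mod 4, and disc(K) = 4d if d = 2 or 3 mod 4.
Here d = -479, and d mod 4 = 1.
d = 1 mod 4 (O_K = Z[(1+sqrt(d))/2]), so disc(K) = d = -479

-479


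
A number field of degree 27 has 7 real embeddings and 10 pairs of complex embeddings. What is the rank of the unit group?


By Dirichlet's unit theorem:
rank = r1 + r2 - 1
= 7 + 10 - 1
= 16

16


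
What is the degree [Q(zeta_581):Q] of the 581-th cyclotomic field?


The degree equals Euler's totient phi(581).
581 = 7 * 83
phi(581) = 492

492


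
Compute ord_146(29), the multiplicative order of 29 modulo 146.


We want ord_146(29), the smallest k >= 1 with 29^k = 1 mod 146.
n = 146 = 2 * 73, phi(146) = 72; the order divides phi(n).
Divisors of 72: 1, 2, 3, 4, 6, 8, 9, 12, 18, 24, 36, 72
Repeated squaring mod 146: 29^1 = 29, 29^2 = 111, 29^4 = 57, 29^8 = 37, 29^16 = 55, 29^32 = 105, 29^64 = 75
Test divisors in increasing order:
  k=1: 29^1 = 29 mod 146
  k=2: 29^2 = 111 mod 146
  k=3: 29^3 = 111 * 29 = 7 mod 146
  k=4: 29^4 = 57 mod 146
  k=6: 29^6 = 57 * 111 = 49 mod 146
  k=8: 29^8 = 37 mod 146
  k=9: 29^9 = 37 * 29 = 51 mod 146
  k=12: 29^12 = 37 * 57 = 65 mod 146
  k=18: 29^18 = 55 * 111 = 119 mod 146
  k=24: 29^24 = 55 * 37 = 137 mod 146
  k=36: 29^36 = 105 * 57 = 145 mod 146
  k=72: 29^72 = 75 * 37 = 1 mod 146  <- first divisor giving 1
Order = 72

72


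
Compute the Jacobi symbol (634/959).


Compute (634/959) via quadratic reciprocity:
  pull out 2: (2/959) = +1  (since 959 mod 8 = 7)
  reciprocity: (317/959) -> +(959/317)
  reduce: (8/317)
  pull out 2: (2/317) = -1  (since 317 mod 8 = 5)
  pull out 2: (2/317) = -1  (since 317 mod 8 = 5)
  pull out 2: (2/317) = -1  (since 317 mod 8 = 5)
  (1/317) = 1
Product of signs = -1

-1


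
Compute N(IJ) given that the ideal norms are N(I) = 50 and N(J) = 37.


N(IJ) = N(I) * N(J)
= 50 * 37
= 1850

1850


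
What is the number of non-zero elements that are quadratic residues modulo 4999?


For prime p, the number of non-zero quadratic residues is (p-1)/2.
= (4999-1)/2
= 2499

2499


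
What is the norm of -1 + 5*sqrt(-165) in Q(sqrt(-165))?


N(a + b*sqrt(d)) = a^2 - d*b^2
= (-1)^2 - (-165)*(5)^2
= 1 + 4125
= 4126

4126


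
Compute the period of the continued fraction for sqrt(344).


Run the CF algorithm for sqrt(344).
a_0 = floor(sqrt(344)) = 18; set m_0=0, q_0=1.
Recurrence: m' = q*a - m,  q' = (d - m'^2)/q,  a' = floor((a_0 + m')/q').
  step 1: m=18, q=20, a=1
  step 2: m=2, q=17, a=1
  step 3: m=15, q=7, a=4
  step 4: m=13, q=25, a=1
  step 5: m=12, q=8, a=3
  step 6: m=12, q=25, a=1
  step 7: m=13, q=7, a=4
  step 8: m=15, q=17, a=1
  step 9: m=2, q=20, a=1
  step 10: m=18, q=1, a=36
a_10 = 2*a_0 = 36, so the period closes here.
sqrt(344) = [18; 1, 1, 4, 1, 3, 1, 4, 1, 1, 36]
Period length = 10

10


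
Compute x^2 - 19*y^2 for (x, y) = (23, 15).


x^2 - d*y^2
= 23^2 - 19*15^2
= 529 - 4275
= -3746

-3746


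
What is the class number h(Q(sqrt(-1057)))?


K = Q(sqrt(-1057)). d mod 4 = 3, so D = disc(K) = 4d = -4228
h(K) equals the number of primitive reduced positive-definite forms (a, b, c) = a*x^2 + b*x*y + c*y^2 with b^2 - 4ac = D,
where reduced means |b| <= a <= c, with b >= 0 whenever |b| = a or a = c, and primitive means gcd(a, b, c) = 1.
Reduced forces 3a^2 <= |D| = 4228, so 1 <= a <= 37; b must have the parity of D, and c = (b^2 - D)/(4a) must be an integer >= a.
Enumerate a = 1..37, b in [-a, a]:
  a=1: (1, 0, 1057)  [1]
  a=2: (2, 2, 529)  [1]
  a=3..6: none
  a=7: (7, 0, 151)  [1]
  a=8..12: none
  a=13: (13, -6, 82), (13, 6, 82)  [2]
  a=14: (14, 14, 79)  [1]
  a=15..18: none
  a=19: (19, -16, 59), (19, 16, 59)  [2]
  a=20..22: none
  a=23: (23, -2, 46), (23, 2, 46)  [2]
  a=24..25: none
  a=26: (26, -6, 41), (26, 6, 41)  [2]
  a=27..28: none
  a=29: (29, -8, 37), (29, 8, 37)  [2]
  a=30: none
  a=31: (31, -22, 38), (31, 22, 38)  [2]
  a=32..37: none
Total reduced forms: 1 + 1 + 1 + 2 + 1 + 2 + 2 + 2 + 2 + 2 = 16
h = 16

16


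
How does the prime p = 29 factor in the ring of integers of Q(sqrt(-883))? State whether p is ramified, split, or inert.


K = Q(sqrt(-883)). Since d mod 4 = 1, disc(K) = -883.
Check p | disc: -883 mod 29 = 16.
p does not divide disc. Compute Legendre symbol (d/p):
16^((29-1)/2) mod 29 = 1
(d/p) = 1, so p splits: (p) = P*P' with e=1, f=1, g=2.
Therefore p is split.

split


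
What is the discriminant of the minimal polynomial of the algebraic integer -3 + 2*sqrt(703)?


The element -3 + 2*sqrt(703) has minimal polynomial:
x^2 + 6*x - 2803
Discriminant = (6)^2 - 4*(-2803)
= 36 + 11212
= 11248

11248


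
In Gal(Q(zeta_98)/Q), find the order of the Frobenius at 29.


The Frobenius at p in Gal(Q(zeta_n)/Q) = (Z/nZ)* is the class of p, so its order is ord_98(29), the smallest k >= 1 with 29^k = 1 mod 98.
n = 98 = 2 * 7^2, phi(98) = 42; the order divides phi(n).
Divisors of 42: 1, 2, 3, 6, 7, 14, 21, 42
Repeated squaring mod 98: 29^1 = 29, 29^2 = 57, 29^4 = 15, 29^8 = 29, 29^16 = 57, 29^32 = 15
Test divisors in increasing order:
  k=1: 29^1 = 29 mod 98
  k=2: 29^2 = 57 mod 98
  k=3: 29^3 = 57 * 29 = 85 mod 98
  k=6: 29^6 = 15 * 57 = 71 mod 98
  k=7: 29^7 = 15 * 57 * 29 = 1 mod 98  <- first divisor giving 1
Order = 7

7


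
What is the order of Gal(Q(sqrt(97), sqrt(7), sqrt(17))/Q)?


The 3 square roots of distinct primes are multiplicatively independent over Q,
so [K:Q] = 2^3 and Gal(K/Q) is isomorphic to (Z/2Z)^3.
|Gal| = 2^3 = 8

8


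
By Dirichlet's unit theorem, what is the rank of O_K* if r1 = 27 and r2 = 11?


By Dirichlet's unit theorem:
rank = r1 + r2 - 1
= 27 + 11 - 1
= 37

37


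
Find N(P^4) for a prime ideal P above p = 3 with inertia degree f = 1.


N(P^a) = p^(a*f)
= 3^(4*1)
= 3^4
= 81

81


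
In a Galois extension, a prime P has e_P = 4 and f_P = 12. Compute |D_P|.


|D_P| = e * f
= 4 * 12
= 48

48


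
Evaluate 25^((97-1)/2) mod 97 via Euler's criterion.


p = 97 is prime and the exponent is (p-1)/2 = 48, so by Euler's criterion 25^48 = (25/97) = +1 or -1 mod 97.
Compute by square-and-multiply:
  48 = 32 + 16 (binary 110000)
  Repeated squaring mod 97: 25^1 = 25, 25^2 = 43, 25^4 = 6, 25^8 = 36, 25^16 = 35, 25^32 = 61
  25^48 = 25^32 * 25^16 = 61 * 35 mod 97
    61 * 35 = 2135 = 1 mod 97
  25^48 = 1 mod 97
Result 1: 25 is a quadratic residue mod 97.
25^48 mod 97 = 1

1


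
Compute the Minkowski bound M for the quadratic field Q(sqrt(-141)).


d = -141, d mod 4 = 3, so disc(K) = 4d = -564; |disc(K)| = 564
Imaginary quadratic field, so n = 2, s = r2 = 1, r1 = 0
M = (n!/n^n) * (4/pi)^s * sqrt(|disc(K)|) = (2!/2^2) * (4/pi)^1 * sqrt(564)
= 0.5 * 1.273240 * 23.748684
= 15.1189

15.1189


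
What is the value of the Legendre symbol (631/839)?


p = 839 is prime, so compute (631/839) with the reciprocity algorithm (Jacobi-symbol steps: pull out 2s via (2/n), flip via reciprocity, reduce):
  reciprocity: (631/839) -> -(839/631)
  reduce: (208/631)
  pull out 2: (2/631) = +1  (since 631 mod 8 = 7)
  pull out 2: (2/631) = +1  (since 631 mod 8 = 7)
  pull out 2: (2/631) = +1  (since 631 mod 8 = 7)
  pull out 2: (2/631) = +1  (since 631 mod 8 = 7)
  reciprocity: (13/631) -> +(631/13)
  reduce: (7/13)
  reciprocity: (7/13) -> +(13/7)
  reduce: (6/7)
  pull out 2: (2/7) = +1  (since 7 mod 8 = 7)
  reciprocity: (3/7) -> -(7/3)
  reduce: (1/3)
  (1/3) = 1
Product of signs = 1
(631/839) = 1

1


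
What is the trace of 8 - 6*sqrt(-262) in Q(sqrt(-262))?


Tr(a + b*sqrt(d)) = (a + b*sqrt(d)) + (a - b*sqrt(d)) = 2a
= 2 * (8)
= 16

16


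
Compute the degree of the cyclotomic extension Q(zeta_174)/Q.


The degree equals Euler's totient phi(174).
174 = 2 * 3 * 29
phi(174) = 56

56


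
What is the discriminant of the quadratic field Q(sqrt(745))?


For K = Q(sqrt(d)) with d squarefree: disc(K) = d if d = 1 mod 4, and disc(K) = 4d if d = 2 or 3 mod 4.
Here d = 745, and d mod 4 = 1.
d = 1 mod 4 (O_K = Z[(1+sqrt(d))/2]), so disc(K) = d = 745

745


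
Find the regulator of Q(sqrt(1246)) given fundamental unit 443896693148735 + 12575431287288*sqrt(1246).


epsilon = 443896693148735 + 12575431287288*sqrt(1246)
= 8.8779e+14
R = ln(8.8779e+14)
= 34.4198

34.4198


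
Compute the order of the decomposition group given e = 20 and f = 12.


|D_P| = e * f
= 20 * 12
= 240

240


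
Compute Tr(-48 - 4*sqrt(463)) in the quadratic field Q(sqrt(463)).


Tr(a + b*sqrt(d)) = (a + b*sqrt(d)) + (a - b*sqrt(d)) = 2a
= 2 * (-48)
= -96

-96


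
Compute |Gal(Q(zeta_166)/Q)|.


|Gal(Q(zeta_166)/Q)| = phi(166)
= 82

82


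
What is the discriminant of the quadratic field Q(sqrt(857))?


For K = Q(sqrt(d)) with d squarefree: disc(K) = d if d = 1 mod 4, and disc(K) = 4d if d = 2 or 3 mod 4.
Here d = 857, and d mod 4 = 1.
d = 1 mod 4 (O_K = Z[(1+sqrt(d))/2]), so disc(K) = d = 857

857


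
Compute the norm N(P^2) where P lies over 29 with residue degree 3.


N(P^a) = p^(a*f)
= 29^(2*3)
= 29^6
= 594823321

594823321


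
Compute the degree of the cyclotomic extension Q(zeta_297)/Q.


The degree equals Euler's totient phi(297).
297 = 3^3 * 11
phi(297) = 180

180


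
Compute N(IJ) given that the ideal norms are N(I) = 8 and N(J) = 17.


N(IJ) = N(I) * N(J)
= 8 * 17
= 136

136


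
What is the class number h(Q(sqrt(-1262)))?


K = Q(sqrt(-1262)). d mod 4 = 2, so D = disc(K) = 4d = -5048
h(K) equals the number of primitive reduced positive-definite forms (a, b, c) = a*x^2 + b*x*y + c*y^2 with b^2 - 4ac = D,
where reduced means |b| <= a <= c, with b >= 0 whenever |b| = a or a = c, and primitive means gcd(a, b, c) = 1.
Reduced forces 3a^2 <= |D| = 5048, so 1 <= a <= 41; b must have the parity of D, and c = (b^2 - D)/(4a) must be an integer >= a.
Enumerate a = 1..41, b in [-a, a]:
  a=1: (1, 0, 1262)  [1]
  a=2: (2, 0, 631)  [1]
  a=3: (3, -2, 421), (3, 2, 421)  [2]
  a=4..5: none
  a=6: (6, -4, 211), (6, 4, 211)  [2]
  a=7..8: none
  a=9: (9, -8, 142), (9, 8, 142)  [2]
  a=10: none
  a=11: (11, -10, 117), (11, 10, 117)  [2]
  a=12: none
  a=13: (13, -10, 99), (13, 10, 99)  [2]
  a=14..16: none
  a=17: (17, -16, 78), (17, 16, 78)  [2]
  a=18: (18, -8, 71), (18, 8, 71)  [2]
  a=19: (19, -14, 69), (19, 14, 69)  [2]
  a=20..21: none
  a=22: (22, -12, 59), (22, 12, 59)  [2]
  a=23: (23, -14, 57), (23, 14, 57)  [2]
  a=24..25: none
  a=26: (26, -16, 51), (26, 16, 51)  [2]
  a=27: (27, -26, 53), (27, 26, 53)  [2]
  a=28..30: none
  a=31: (31, -6, 41), (31, 6, 41)  [2]
  a=32: none
  a=33: (33, -32, 46), (33, -10, 39), (33, 10, 39), (33, 32, 46)  [4]
  a=34: (34, -16, 39), (34, 16, 39)  [2]
  a=35..36: none
  a=37: (37, -24, 38), (37, 24, 38)  [2]
  a=38..41: none
Total reduced forms: 1 + 1 + 2 + 2 + 2 + 2 + 2 + 2 + 2 + 2 + 2 + 2 + 2 + 2 + 2 + 4 + 2 + 2 = 36
h = 36

36


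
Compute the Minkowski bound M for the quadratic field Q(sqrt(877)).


d = 877, d mod 4 = 1, so disc(K) = d = 877; |disc(K)| = 877
Real quadratic field, so n = 2, s = r2 = 0, r1 = 2
M = (n!/n^n) * (4/pi)^s * sqrt(|disc(K)|) = (2!/2^2) * (4/pi)^0 * sqrt(877)
= 0.5 * 1.000000 * 29.614186
= 14.8071

14.8071


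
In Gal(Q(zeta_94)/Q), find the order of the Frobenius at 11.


The Frobenius at p in Gal(Q(zeta_n)/Q) = (Z/nZ)* is the class of p, so its order is ord_94(11), the smallest k >= 1 with 11^k = 1 mod 94.
n = 94 = 2 * 47, phi(94) = 46; the order divides phi(n).
Divisors of 46: 1, 2, 23, 46
Repeated squaring mod 94: 11^1 = 11, 11^2 = 27, 11^4 = 71, 11^8 = 59, 11^16 = 3, 11^32 = 9
Test divisors in increasing order:
  k=1: 11^1 = 11 mod 94
  k=2: 11^2 = 27 mod 94
  k=23: 11^23 = 3 * 71 * 27 * 11 = 93 mod 94
  k=46: 11^46 = 9 * 59 * 71 * 27 = 1 mod 94  <- first divisor giving 1
Order = 46

46


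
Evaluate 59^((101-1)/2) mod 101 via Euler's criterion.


p = 101 is prime and the exponent is (p-1)/2 = 50, so by Euler's criterion 59^50 = (59/101) = +1 or -1 mod 101.
Compute by square-and-multiply:
  50 = 32 + 16 + 2 (binary 110010)
  Repeated squaring mod 101: 59^1 = 59, 59^2 = 47, 59^4 = 88, 59^8 = 68, 59^16 = 79, 59^32 = 80
  59^50 = 59^32 * 59^16 * 59^2 = 80 * 79 * 47 mod 101
    80 * 79 = 6320 = 58 mod 101
    58 * 47 = 2726 = 100 mod 101
  59^50 = 100 mod 101
Result 100 = p - 1 = -1 mod 101: 59 is a quadratic non-residue mod 101. As a residue in [0, p-1] the value is 100.
59^50 mod 101 = 100

100


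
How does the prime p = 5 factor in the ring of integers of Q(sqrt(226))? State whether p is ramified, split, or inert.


K = Q(sqrt(226)). Since d mod 4 = 2, disc(K) = 904.
Check p | disc: 904 mod 5 = 4.
p does not divide disc. Compute Legendre symbol (d/p):
1^((5-1)/2) mod 5 = 1
(d/p) = 1, so p splits: (p) = P*P' with e=1, f=1, g=2.
Therefore p is split.

split


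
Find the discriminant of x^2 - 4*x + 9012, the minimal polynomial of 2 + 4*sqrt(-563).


The element 2 + 4*sqrt(-563) has minimal polynomial:
x^2 - 4*x + 9012
Discriminant = (-4)^2 - 4*(9012)
= 16 - 36048
= -36032

-36032


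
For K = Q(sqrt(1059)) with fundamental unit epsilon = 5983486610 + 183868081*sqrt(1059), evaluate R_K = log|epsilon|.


epsilon = 5983486610 + 183868081*sqrt(1059)
= 1.1967e+10
R = ln(1.1967e+10)
= 23.2054

23.2054


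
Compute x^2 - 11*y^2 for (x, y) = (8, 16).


x^2 - d*y^2
= 8^2 - 11*16^2
= 64 - 2816
= -2752

-2752


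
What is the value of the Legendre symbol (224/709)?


p = 709 is prime, so compute (224/709) with the reciprocity algorithm (Jacobi-symbol steps: pull out 2s via (2/n), flip via reciprocity, reduce):
  pull out 2: (2/709) = -1  (since 709 mod 8 = 5)
  pull out 2: (2/709) = -1  (since 709 mod 8 = 5)
  pull out 2: (2/709) = -1  (since 709 mod 8 = 5)
  pull out 2: (2/709) = -1  (since 709 mod 8 = 5)
  pull out 2: (2/709) = -1  (since 709 mod 8 = 5)
  reciprocity: (7/709) -> +(709/7)
  reduce: (2/7)
  pull out 2: (2/7) = +1  (since 7 mod 8 = 7)
  (1/7) = 1
Product of signs = -1
(224/709) = -1

-1


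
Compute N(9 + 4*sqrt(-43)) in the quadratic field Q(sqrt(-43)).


N(a + b*sqrt(d)) = a^2 - d*b^2
= (9)^2 - (-43)*(4)^2
= 81 + 688
= 769

769


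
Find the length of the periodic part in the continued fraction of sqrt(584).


Run the CF algorithm for sqrt(584).
a_0 = floor(sqrt(584)) = 24; set m_0=0, q_0=1.
Recurrence: m' = q*a - m,  q' = (d - m'^2)/q,  a' = floor((a_0 + m')/q').
  step 1: m=24, q=8, a=6
  step 2: m=24, q=1, a=48
a_2 = 2*a_0 = 48, so the period closes here.
sqrt(584) = [24; 6, 48]
Period length = 2

2


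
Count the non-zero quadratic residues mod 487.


For prime p, the number of non-zero quadratic residues is (p-1)/2.
= (487-1)/2
= 243

243


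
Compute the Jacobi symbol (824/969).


Compute (824/969) via quadratic reciprocity:
  pull out 2: (2/969) = +1  (since 969 mod 8 = 1)
  pull out 2: (2/969) = +1  (since 969 mod 8 = 1)
  pull out 2: (2/969) = +1  (since 969 mod 8 = 1)
  reciprocity: (103/969) -> +(969/103)
  reduce: (42/103)
  pull out 2: (2/103) = +1  (since 103 mod 8 = 7)
  reciprocity: (21/103) -> +(103/21)
  reduce: (19/21)
  reciprocity: (19/21) -> +(21/19)
  reduce: (2/19)
  pull out 2: (2/19) = -1  (since 19 mod 8 = 3)
  (1/19) = 1
Product of signs = -1

-1


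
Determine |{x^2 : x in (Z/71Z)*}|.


For prime p, the number of non-zero quadratic residues is (p-1)/2.
= (71-1)/2
= 35

35


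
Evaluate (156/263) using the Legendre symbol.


p = 263 is prime, so compute (156/263) with the reciprocity algorithm (Jacobi-symbol steps: pull out 2s via (2/n), flip via reciprocity, reduce):
  pull out 2: (2/263) = +1  (since 263 mod 8 = 7)
  pull out 2: (2/263) = +1  (since 263 mod 8 = 7)
  reciprocity: (39/263) -> -(263/39)
  reduce: (29/39)
  reciprocity: (29/39) -> +(39/29)
  reduce: (10/29)
  pull out 2: (2/29) = -1  (since 29 mod 8 = 5)
  reciprocity: (5/29) -> +(29/5)
  reduce: (4/5)
  pull out 2: (2/5) = -1  (since 5 mod 8 = 5)
  pull out 2: (2/5) = -1  (since 5 mod 8 = 5)
  (1/5) = 1
Product of signs = 1
(156/263) = 1

1


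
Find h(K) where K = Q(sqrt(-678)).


K = Q(sqrt(-678)). d mod 4 = 2, so D = disc(K) = 4d = -2712
h(K) equals the number of primitive reduced positive-definite forms (a, b, c) = a*x^2 + b*x*y + c*y^2 with b^2 - 4ac = D,
where reduced means |b| <= a <= c, with b >= 0 whenever |b| = a or a = c, and primitive means gcd(a, b, c) = 1.
Reduced forces 3a^2 <= |D| = 2712, so 1 <= a <= 30; b must have the parity of D, and c = (b^2 - D)/(4a) must be an integer >= a.
Enumerate a = 1..30, b in [-a, a]:
  a=1: (1, 0, 678)  [1]
  a=2: (2, 0, 339)  [1]
  a=3: (3, 0, 226)  [1]
  a=4..5: none
  a=6: (6, 0, 113)  [1]
  a=7: (7, -2, 97), (7, 2, 97)  [2]
  a=8..10: none
  a=11: (11, -4, 62), (11, 4, 62)  [2]
  a=12..13: none
  a=14: (14, -12, 51), (14, 12, 51)  [2]
  a=15..16: none
  a=17: (17, -12, 42), (17, 12, 42)  [2]
  a=18: none
  a=19: (19, -10, 37), (19, 10, 37)  [2]
  a=20: none
  a=21: (21, -12, 34), (21, 12, 34)  [2]
  a=22: (22, -4, 31), (22, 4, 31)  [2]
  a=23: (23, -18, 33), (23, 18, 33)  [2]
  a=24..30: none
Total reduced forms: 1 + 1 + 1 + 1 + 2 + 2 + 2 + 2 + 2 + 2 + 2 + 2 = 20
h = 20

20


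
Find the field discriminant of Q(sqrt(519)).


For K = Q(sqrt(d)) with d squarefree: disc(K) = d if d = 1 mod 4, and disc(K) = 4d if d = 2 or 3 mod 4.
Here d = 519, and d mod 4 = 3.
d = 3 mod 4, not 1 (O_K = Z[sqrt(d)]), so disc(K) = 4d = 4 * (519) = 2076

2076


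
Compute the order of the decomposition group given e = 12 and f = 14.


|D_P| = e * f
= 12 * 14
= 168

168


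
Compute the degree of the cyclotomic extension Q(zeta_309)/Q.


The degree equals Euler's totient phi(309).
309 = 3 * 103
phi(309) = 204

204


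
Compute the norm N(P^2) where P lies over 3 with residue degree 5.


N(P^a) = p^(a*f)
= 3^(2*5)
= 3^10
= 59049

59049


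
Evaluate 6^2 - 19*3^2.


x^2 - d*y^2
= 6^2 - 19*3^2
= 36 - 171
= -135

-135


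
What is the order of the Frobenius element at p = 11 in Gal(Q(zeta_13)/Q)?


The Frobenius at p in Gal(Q(zeta_n)/Q) = (Z/nZ)* is the class of p, so its order is ord_13(11), the smallest k >= 1 with 11^k = 1 mod 13.
n = 13 = 13, phi(13) = 12; the order divides phi(n).
Divisors of 12: 1, 2, 3, 4, 6, 12
Repeated squaring mod 13: 11^1 = 11, 11^2 = 4, 11^4 = 3, 11^8 = 9
Test divisors in increasing order:
  k=1: 11^1 = 11 mod 13
  k=2: 11^2 = 4 mod 13
  k=3: 11^3 = 4 * 11 = 5 mod 13
  k=4: 11^4 = 3 mod 13
  k=6: 11^6 = 3 * 4 = 12 mod 13
  k=12: 11^12 = 9 * 3 = 1 mod 13  <- first divisor giving 1
Order = 12

12
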